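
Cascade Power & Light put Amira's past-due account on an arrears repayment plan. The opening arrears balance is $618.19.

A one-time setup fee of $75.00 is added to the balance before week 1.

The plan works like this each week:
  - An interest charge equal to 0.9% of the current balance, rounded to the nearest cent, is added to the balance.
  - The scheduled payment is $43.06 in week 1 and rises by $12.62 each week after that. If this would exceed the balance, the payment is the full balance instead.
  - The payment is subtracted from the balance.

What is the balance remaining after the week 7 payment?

$159.35

Week 1: $693.19 +$6.24 interest = $699.43; pay $43.06 → $656.37
Week 2: $656.37 +$5.91 interest = $662.28; pay $55.68 → $606.60
Week 3: $606.60 +$5.46 interest = $612.06; pay $68.30 → $543.76
Week 4: $543.76 +$4.89 interest = $548.65; pay $80.92 → $467.73
Week 5: $467.73 +$4.21 interest = $471.94; pay $93.54 → $378.40
Week 6: $378.40 +$3.41 interest = $381.81; pay $106.16 → $275.65
Week 7: $275.65 +$2.48 interest = $278.13; pay $118.78 → $159.35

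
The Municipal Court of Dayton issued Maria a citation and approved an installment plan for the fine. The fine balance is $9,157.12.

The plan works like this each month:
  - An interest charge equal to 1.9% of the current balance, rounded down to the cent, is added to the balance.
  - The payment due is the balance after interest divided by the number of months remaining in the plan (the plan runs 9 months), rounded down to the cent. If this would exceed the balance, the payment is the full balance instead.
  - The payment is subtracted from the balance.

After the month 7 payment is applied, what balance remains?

# | Opening | Interest | Payment | End bal
1 | $9,157.12 | $173.98 | $1,036.78 | $8,294.32
2 | $8,294.32 | $157.59 | $1,056.48 | $7,395.43
3 | $7,395.43 | $140.51 | $1,076.56 | $6,459.38
4 | $6,459.38 | $122.72 | $1,097.01 | $5,485.09
5 | $5,485.09 | $104.21 | $1,117.86 | $4,471.44
6 | $4,471.44 | $84.95 | $1,139.09 | $3,417.30
7 | $3,417.30 | $64.92 | $1,160.74 | $2,321.48

$2,321.48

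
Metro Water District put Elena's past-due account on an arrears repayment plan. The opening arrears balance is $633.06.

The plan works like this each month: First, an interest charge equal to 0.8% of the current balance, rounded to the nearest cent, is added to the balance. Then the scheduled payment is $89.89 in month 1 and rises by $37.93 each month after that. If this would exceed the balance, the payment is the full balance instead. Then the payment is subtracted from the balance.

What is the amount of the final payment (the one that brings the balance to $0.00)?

$61.36

Month 1: opening $633.06; interest $5.06 → $638.12; payment $89.89; balance $548.23
Month 2: opening $548.23; interest $4.39 → $552.62; payment $127.82; balance $424.80
Month 3: opening $424.80; interest $3.40 → $428.20; payment $165.75; balance $262.45
Month 4: opening $262.45; interest $2.10 → $264.55; payment $203.68; balance $60.87
Month 5: opening $60.87; interest $0.49 → $61.36; payment $61.36; balance $0.00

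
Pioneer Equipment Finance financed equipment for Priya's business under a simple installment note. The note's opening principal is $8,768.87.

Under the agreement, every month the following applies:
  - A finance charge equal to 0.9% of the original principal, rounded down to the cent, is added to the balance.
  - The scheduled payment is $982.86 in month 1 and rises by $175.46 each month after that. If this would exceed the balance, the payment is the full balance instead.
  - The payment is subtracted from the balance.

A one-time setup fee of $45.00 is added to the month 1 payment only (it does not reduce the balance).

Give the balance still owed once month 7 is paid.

Month 1: opening $8,768.87; interest $78.91 → $8,847.78; payment $982.86 (+ $45.00 fee); balance $7,864.92
Month 2: opening $7,864.92; interest $78.91 → $7,943.83; payment $1,158.32; balance $6,785.51
Month 3: opening $6,785.51; interest $78.91 → $6,864.42; payment $1,333.78; balance $5,530.64
Month 4: opening $5,530.64; interest $78.91 → $5,609.55; payment $1,509.24; balance $4,100.31
Month 5: opening $4,100.31; interest $78.91 → $4,179.22; payment $1,684.70; balance $2,494.52
Month 6: opening $2,494.52; interest $78.91 → $2,573.43; payment $1,860.16; balance $713.27
Month 7: opening $713.27; interest $78.91 → $792.18; payment $792.18; balance $0.00

$0.00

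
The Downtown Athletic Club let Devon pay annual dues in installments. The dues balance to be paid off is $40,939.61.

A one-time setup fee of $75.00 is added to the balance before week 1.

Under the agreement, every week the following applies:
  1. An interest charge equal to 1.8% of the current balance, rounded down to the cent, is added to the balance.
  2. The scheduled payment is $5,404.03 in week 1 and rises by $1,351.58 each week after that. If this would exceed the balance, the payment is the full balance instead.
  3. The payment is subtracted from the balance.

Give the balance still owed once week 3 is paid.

$22,684.76

Week 1: opening $41,014.61; interest $738.26 → $41,752.87; payment $5,404.03; balance $36,348.84
Week 2: opening $36,348.84; interest $654.27 → $37,003.11; payment $6,755.61; balance $30,247.50
Week 3: opening $30,247.50; interest $544.45 → $30,791.95; payment $8,107.19; balance $22,684.76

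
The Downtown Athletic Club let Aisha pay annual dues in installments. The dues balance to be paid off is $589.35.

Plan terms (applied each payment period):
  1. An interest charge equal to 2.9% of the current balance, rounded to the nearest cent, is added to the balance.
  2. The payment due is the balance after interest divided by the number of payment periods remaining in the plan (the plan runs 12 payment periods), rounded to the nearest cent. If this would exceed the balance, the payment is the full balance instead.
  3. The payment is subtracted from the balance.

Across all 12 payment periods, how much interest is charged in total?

# | Opening | Interest | Payment | End bal
1 | $589.35 | $17.09 | $50.54 | $555.90
2 | $555.90 | $16.12 | $52.00 | $520.02
3 | $520.02 | $15.08 | $53.51 | $481.59
4 | $481.59 | $13.97 | $55.06 | $440.50
5 | $440.50 | $12.77 | $56.66 | $396.61
6 | $396.61 | $11.50 | $58.30 | $349.81
7 | $349.81 | $10.14 | $59.99 | $299.96
8 | $299.96 | $8.70 | $61.73 | $246.93
9 | $246.93 | $7.16 | $63.52 | $190.57
10 | $190.57 | $5.53 | $65.37 | $130.73
11 | $130.73 | $3.79 | $67.26 | $67.26
12 | $67.26 | $1.95 | $69.21 | $0.00
Total interest: $17.09 + $16.12 + $15.08 + $13.97 + $12.77 + $11.50 + $10.14 + $8.70 + $7.16 + $5.53 + $3.79 + $1.95 = $123.80

$123.80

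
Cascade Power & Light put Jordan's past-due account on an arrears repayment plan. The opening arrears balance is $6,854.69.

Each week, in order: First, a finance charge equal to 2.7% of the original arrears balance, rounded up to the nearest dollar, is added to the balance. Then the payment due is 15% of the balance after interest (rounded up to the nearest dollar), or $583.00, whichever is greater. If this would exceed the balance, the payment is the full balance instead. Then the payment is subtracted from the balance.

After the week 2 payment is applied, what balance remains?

Week 1: opening $6,854.69; interest $186.00 → $7,040.69; payment $1,057.00; balance $5,983.69
Week 2: opening $5,983.69; interest $186.00 → $6,169.69; payment $926.00; balance $5,243.69

$5,243.69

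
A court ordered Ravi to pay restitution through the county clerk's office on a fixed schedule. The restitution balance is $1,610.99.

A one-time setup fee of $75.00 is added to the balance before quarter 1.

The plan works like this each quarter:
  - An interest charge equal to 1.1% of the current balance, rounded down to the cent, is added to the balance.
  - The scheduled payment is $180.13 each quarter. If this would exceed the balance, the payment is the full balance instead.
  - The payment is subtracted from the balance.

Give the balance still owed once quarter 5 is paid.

Quarter 1: opening $1,685.99; interest $18.54 → $1,704.53; payment $180.13; balance $1,524.40
Quarter 2: opening $1,524.40; interest $16.76 → $1,541.16; payment $180.13; balance $1,361.03
Quarter 3: opening $1,361.03; interest $14.97 → $1,376.00; payment $180.13; balance $1,195.87
Quarter 4: opening $1,195.87; interest $13.15 → $1,209.02; payment $180.13; balance $1,028.89
Quarter 5: opening $1,028.89; interest $11.31 → $1,040.20; payment $180.13; balance $860.07

$860.07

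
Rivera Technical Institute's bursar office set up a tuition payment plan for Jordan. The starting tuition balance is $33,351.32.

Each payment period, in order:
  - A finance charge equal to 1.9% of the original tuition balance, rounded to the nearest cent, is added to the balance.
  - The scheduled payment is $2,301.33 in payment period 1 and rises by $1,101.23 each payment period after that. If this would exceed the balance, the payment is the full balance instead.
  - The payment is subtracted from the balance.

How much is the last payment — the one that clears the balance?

$7,460.65

Payment period 1: $33,351.32 +$633.68 interest = $33,985.00; pay $2,301.33 → $31,683.67
Payment period 2: $31,683.67 +$633.68 interest = $32,317.35; pay $3,402.56 → $28,914.79
Payment period 3: $28,914.79 +$633.68 interest = $29,548.47; pay $4,503.79 → $25,044.68
Payment period 4: $25,044.68 +$633.68 interest = $25,678.36; pay $5,605.02 → $20,073.34
Payment period 5: $20,073.34 +$633.68 interest = $20,707.02; pay $6,706.25 → $14,000.77
Payment period 6: $14,000.77 +$633.68 interest = $14,634.45; pay $7,807.48 → $6,826.97
Payment period 7: $6,826.97 +$633.68 interest = $7,460.65; pay $7,460.65 → $0.00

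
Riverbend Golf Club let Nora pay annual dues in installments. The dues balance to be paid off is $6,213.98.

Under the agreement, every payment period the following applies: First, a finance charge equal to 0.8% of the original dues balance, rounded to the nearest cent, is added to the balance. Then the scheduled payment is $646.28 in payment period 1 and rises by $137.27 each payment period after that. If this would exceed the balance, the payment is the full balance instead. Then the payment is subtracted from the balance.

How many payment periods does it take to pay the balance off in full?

Payment period 1: opening $6,213.98; interest $49.71 → $6,263.69; payment $646.28; balance $5,617.41
Payment period 2: opening $5,617.41; interest $49.71 → $5,667.12; payment $783.55; balance $4,883.57
Payment period 3: opening $4,883.57; interest $49.71 → $4,933.28; payment $920.82; balance $4,012.46
Payment period 4: opening $4,012.46; interest $49.71 → $4,062.17; payment $1,058.09; balance $3,004.08
Payment period 5: opening $3,004.08; interest $49.71 → $3,053.79; payment $1,195.36; balance $1,858.43
Payment period 6: opening $1,858.43; interest $49.71 → $1,908.14; payment $1,332.63; balance $575.51
Payment period 7: opening $575.51; interest $49.71 → $625.22; payment $625.22; balance $0.00
Balance reaches $0.00 in payment period 7.

7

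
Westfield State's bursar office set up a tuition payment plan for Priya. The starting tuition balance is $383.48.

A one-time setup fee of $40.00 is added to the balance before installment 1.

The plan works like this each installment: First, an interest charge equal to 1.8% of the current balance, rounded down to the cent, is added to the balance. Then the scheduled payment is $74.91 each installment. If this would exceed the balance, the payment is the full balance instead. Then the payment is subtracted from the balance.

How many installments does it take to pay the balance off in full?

Installment 1: opening $423.48; interest $7.62 → $431.10; payment $74.91; balance $356.19
Installment 2: opening $356.19; interest $6.41 → $362.60; payment $74.91; balance $287.69
Installment 3: opening $287.69; interest $5.17 → $292.86; payment $74.91; balance $217.95
Installment 4: opening $217.95; interest $3.92 → $221.87; payment $74.91; balance $146.96
Installment 5: opening $146.96; interest $2.64 → $149.60; payment $74.91; balance $74.69
Installment 6: opening $74.69; interest $1.34 → $76.03; payment $74.91; balance $1.12
Installment 7: opening $1.12; interest $0.02 → $1.14; payment $1.14; balance $0.00
Balance reaches $0.00 in installment 7.

7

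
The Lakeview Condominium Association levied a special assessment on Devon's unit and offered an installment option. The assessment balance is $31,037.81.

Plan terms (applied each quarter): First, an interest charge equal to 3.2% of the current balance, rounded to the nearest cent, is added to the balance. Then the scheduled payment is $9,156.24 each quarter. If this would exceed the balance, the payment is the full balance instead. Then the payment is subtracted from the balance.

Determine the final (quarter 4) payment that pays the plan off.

$5,940.92

Quarter 1: $31,037.81 +$993.21 interest = $32,031.02; pay $9,156.24 → $22,874.78
Quarter 2: $22,874.78 +$731.99 interest = $23,606.77; pay $9,156.24 → $14,450.53
Quarter 3: $14,450.53 +$462.42 interest = $14,912.95; pay $9,156.24 → $5,756.71
Quarter 4: $5,756.71 +$184.21 interest = $5,940.92; pay $5,940.92 → $0.00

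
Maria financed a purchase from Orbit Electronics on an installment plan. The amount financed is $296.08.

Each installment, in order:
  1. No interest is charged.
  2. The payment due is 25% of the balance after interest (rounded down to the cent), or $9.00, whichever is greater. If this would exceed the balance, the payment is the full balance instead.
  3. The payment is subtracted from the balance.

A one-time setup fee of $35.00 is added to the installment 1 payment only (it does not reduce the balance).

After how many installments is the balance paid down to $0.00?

12

Installment 1: opening $296.08; payment $74.02 (+ $35.00 fee); balance $222.06
Installment 2: opening $222.06; payment $55.51; balance $166.55
Installment 3: opening $166.55; payment $41.63; balance $124.92
Installment 4: opening $124.92; payment $31.23; balance $93.69
Installment 5: opening $93.69; payment $23.42; balance $70.27
Installment 6: opening $70.27; payment $17.56; balance $52.71
Installment 7: opening $52.71; payment $13.17; balance $39.54
Installment 8: opening $39.54; payment $9.88; balance $29.66
Installment 9: opening $29.66; payment $9.00; balance $20.66
Installment 10: opening $20.66; payment $9.00; balance $11.66
Installment 11: opening $11.66; payment $9.00; balance $2.66
Installment 12: opening $2.66; payment $2.66; balance $0.00
Balance reaches $0.00 in installment 12.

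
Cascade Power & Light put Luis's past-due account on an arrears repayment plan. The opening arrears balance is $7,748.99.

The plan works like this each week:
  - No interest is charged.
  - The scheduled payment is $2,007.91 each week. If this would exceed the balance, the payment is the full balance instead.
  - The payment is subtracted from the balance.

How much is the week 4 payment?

$1,725.26

# | Opening | Payment | End bal
1 | $7,748.99 | $2,007.91 | $5,741.08
2 | $5,741.08 | $2,007.91 | $3,733.17
3 | $3,733.17 | $2,007.91 | $1,725.26
4 | $1,725.26 | $1,725.26 | $0.00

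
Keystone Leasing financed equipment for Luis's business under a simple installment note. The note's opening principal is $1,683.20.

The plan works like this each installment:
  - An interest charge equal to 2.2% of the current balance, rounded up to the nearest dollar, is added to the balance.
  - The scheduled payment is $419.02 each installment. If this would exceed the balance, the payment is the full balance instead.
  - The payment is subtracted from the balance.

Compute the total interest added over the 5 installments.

# | Opening | Interest | Payment | End bal
1 | $1,683.20 | $38.00 | $419.02 | $1,302.18
2 | $1,302.18 | $29.00 | $419.02 | $912.16
3 | $912.16 | $21.00 | $419.02 | $514.14
4 | $514.14 | $12.00 | $419.02 | $107.12
5 | $107.12 | $3.00 | $110.12 | $0.00
Total interest: $38.00 + $29.00 + $21.00 + $12.00 + $3.00 = $103.00

$103.00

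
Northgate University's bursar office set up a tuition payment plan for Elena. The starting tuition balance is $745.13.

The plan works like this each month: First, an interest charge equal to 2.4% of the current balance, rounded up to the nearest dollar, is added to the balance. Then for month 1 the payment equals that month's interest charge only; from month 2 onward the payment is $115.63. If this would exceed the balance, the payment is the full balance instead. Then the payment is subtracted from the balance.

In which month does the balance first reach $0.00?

# | Opening | Interest | Payment | End bal
1 | $745.13 | $18.00 | $18.00 | $745.13
2 | $745.13 | $18.00 | $115.63 | $647.50
3 | $647.50 | $16.00 | $115.63 | $547.87
4 | $547.87 | $14.00 | $115.63 | $446.24
5 | $446.24 | $11.00 | $115.63 | $341.61
6 | $341.61 | $9.00 | $115.63 | $234.98
7 | $234.98 | $6.00 | $115.63 | $125.35
8 | $125.35 | $4.00 | $115.63 | $13.72
9 | $13.72 | $1.00 | $14.72 | $0.00
Balance reaches $0.00 in month 9.

9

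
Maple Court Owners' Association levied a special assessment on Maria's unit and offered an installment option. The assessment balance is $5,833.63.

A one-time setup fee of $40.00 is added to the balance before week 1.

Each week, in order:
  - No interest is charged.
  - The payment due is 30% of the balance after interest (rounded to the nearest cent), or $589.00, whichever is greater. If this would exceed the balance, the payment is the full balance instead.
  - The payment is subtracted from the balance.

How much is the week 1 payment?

$1,762.09

Week 1: $5,873.63 − $1,762.09 → $4,111.54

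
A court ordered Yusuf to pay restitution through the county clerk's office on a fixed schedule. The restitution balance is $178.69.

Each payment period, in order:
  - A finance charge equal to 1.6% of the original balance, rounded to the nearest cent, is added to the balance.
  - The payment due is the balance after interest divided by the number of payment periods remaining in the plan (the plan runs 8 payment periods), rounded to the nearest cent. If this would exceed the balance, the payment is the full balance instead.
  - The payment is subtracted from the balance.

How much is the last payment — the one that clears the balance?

# | Opening | Interest | Payment | End bal
1 | $178.69 | $2.86 | $22.69 | $158.86
2 | $158.86 | $2.86 | $23.10 | $138.62
3 | $138.62 | $2.86 | $23.58 | $117.90
4 | $117.90 | $2.86 | $24.15 | $96.61
5 | $96.61 | $2.86 | $24.87 | $74.60
6 | $74.60 | $2.86 | $25.82 | $51.64
7 | $51.64 | $2.86 | $27.25 | $27.25
8 | $27.25 | $2.86 | $30.11 | $0.00

$30.11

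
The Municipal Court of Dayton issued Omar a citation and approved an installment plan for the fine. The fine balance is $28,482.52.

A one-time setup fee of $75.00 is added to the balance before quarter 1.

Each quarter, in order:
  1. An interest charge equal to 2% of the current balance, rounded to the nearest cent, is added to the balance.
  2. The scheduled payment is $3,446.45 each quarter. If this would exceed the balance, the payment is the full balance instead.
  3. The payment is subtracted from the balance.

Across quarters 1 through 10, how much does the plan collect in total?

# | Opening | Interest | Payment | End bal
1 | $28,557.52 | $571.15 | $3,446.45 | $25,682.22
2 | $25,682.22 | $513.64 | $3,446.45 | $22,749.41
3 | $22,749.41 | $454.99 | $3,446.45 | $19,757.95
4 | $19,757.95 | $395.16 | $3,446.45 | $16,706.66
5 | $16,706.66 | $334.13 | $3,446.45 | $13,594.34
6 | $13,594.34 | $271.89 | $3,446.45 | $10,419.78
7 | $10,419.78 | $208.40 | $3,446.45 | $7,181.73
8 | $7,181.73 | $143.63 | $3,446.45 | $3,878.91
9 | $3,878.91 | $77.58 | $3,446.45 | $510.04
10 | $510.04 | $10.20 | $520.24 | $0.00
Total paid: $31,538.29

$31,538.29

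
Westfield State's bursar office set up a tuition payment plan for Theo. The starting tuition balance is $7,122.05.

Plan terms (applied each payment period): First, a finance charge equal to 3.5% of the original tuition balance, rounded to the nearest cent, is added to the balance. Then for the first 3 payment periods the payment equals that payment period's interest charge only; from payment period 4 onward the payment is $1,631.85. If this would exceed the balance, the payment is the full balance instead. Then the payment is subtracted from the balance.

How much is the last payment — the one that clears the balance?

Payment period 1: opening $7,122.05; interest $249.27 → $7,371.32; payment $249.27; balance $7,122.05
Payment period 2: opening $7,122.05; interest $249.27 → $7,371.32; payment $249.27; balance $7,122.05
Payment period 3: opening $7,122.05; interest $249.27 → $7,371.32; payment $249.27; balance $7,122.05
Payment period 4: opening $7,122.05; interest $249.27 → $7,371.32; payment $1,631.85; balance $5,739.47
Payment period 5: opening $5,739.47; interest $249.27 → $5,988.74; payment $1,631.85; balance $4,356.89
Payment period 6: opening $4,356.89; interest $249.27 → $4,606.16; payment $1,631.85; balance $2,974.31
Payment period 7: opening $2,974.31; interest $249.27 → $3,223.58; payment $1,631.85; balance $1,591.73
Payment period 8: opening $1,591.73; interest $249.27 → $1,841.00; payment $1,631.85; balance $209.15
Payment period 9: opening $209.15; interest $249.27 → $458.42; payment $458.42; balance $0.00

$458.42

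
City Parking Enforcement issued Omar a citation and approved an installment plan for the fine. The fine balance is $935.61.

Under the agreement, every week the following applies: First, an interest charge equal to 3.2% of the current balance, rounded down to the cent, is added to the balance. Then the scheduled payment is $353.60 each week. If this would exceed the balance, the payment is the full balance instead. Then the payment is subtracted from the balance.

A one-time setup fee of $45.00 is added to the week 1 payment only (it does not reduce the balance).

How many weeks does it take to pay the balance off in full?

3

Week 1: opening $935.61; interest $29.93 → $965.54; payment $353.60 (+ $45.00 fee); balance $611.94
Week 2: opening $611.94; interest $19.58 → $631.52; payment $353.60; balance $277.92
Week 3: opening $277.92; interest $8.89 → $286.81; payment $286.81; balance $0.00
Balance reaches $0.00 in week 3.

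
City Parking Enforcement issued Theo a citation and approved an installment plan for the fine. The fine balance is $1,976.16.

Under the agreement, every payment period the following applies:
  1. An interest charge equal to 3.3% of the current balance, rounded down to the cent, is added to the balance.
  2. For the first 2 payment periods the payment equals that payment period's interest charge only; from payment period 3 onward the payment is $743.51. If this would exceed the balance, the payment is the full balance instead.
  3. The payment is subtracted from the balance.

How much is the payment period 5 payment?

$616.87

Payment period 1: opening $1,976.16; interest $65.21 → $2,041.37; payment $65.21; balance $1,976.16
Payment period 2: opening $1,976.16; interest $65.21 → $2,041.37; payment $65.21; balance $1,976.16
Payment period 3: opening $1,976.16; interest $65.21 → $2,041.37; payment $743.51; balance $1,297.86
Payment period 4: opening $1,297.86; interest $42.82 → $1,340.68; payment $743.51; balance $597.17
Payment period 5: opening $597.17; interest $19.70 → $616.87; payment $616.87; balance $0.00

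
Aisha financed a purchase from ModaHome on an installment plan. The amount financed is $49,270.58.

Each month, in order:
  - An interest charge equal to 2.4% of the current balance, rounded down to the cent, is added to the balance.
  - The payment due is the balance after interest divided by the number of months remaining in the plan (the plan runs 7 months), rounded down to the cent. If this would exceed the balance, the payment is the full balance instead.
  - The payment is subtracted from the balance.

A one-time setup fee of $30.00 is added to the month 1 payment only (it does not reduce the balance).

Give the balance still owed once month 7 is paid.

Month 1: opening $49,270.58; interest $1,182.49 → $50,453.07; payment $7,207.58 (+ $30.00 fee); balance $43,245.49
Month 2: opening $43,245.49; interest $1,037.89 → $44,283.38; payment $7,380.56; balance $36,902.82
Month 3: opening $36,902.82; interest $885.66 → $37,788.48; payment $7,557.69; balance $30,230.79
Month 4: opening $30,230.79; interest $725.53 → $30,956.32; payment $7,739.08; balance $23,217.24
Month 5: opening $23,217.24; interest $557.21 → $23,774.45; payment $7,924.81; balance $15,849.64
Month 6: opening $15,849.64; interest $380.39 → $16,230.03; payment $8,115.01; balance $8,115.02
Month 7: opening $8,115.02; interest $194.76 → $8,309.78; payment $8,309.78; balance $0.00

$0.00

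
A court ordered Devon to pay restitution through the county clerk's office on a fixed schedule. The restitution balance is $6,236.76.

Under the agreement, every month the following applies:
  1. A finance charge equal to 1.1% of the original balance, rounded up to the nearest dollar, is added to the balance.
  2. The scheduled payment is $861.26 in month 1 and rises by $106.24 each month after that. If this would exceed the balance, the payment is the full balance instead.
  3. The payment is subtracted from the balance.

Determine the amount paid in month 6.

$1,282.06

Month 1: $6,236.76 +$69.00 interest = $6,305.76; pay $861.26 → $5,444.50
Month 2: $5,444.50 +$69.00 interest = $5,513.50; pay $967.50 → $4,546.00
Month 3: $4,546.00 +$69.00 interest = $4,615.00; pay $1,073.74 → $3,541.26
Month 4: $3,541.26 +$69.00 interest = $3,610.26; pay $1,179.98 → $2,430.28
Month 5: $2,430.28 +$69.00 interest = $2,499.28; pay $1,286.22 → $1,213.06
Month 6: $1,213.06 +$69.00 interest = $1,282.06; pay $1,282.06 → $0.00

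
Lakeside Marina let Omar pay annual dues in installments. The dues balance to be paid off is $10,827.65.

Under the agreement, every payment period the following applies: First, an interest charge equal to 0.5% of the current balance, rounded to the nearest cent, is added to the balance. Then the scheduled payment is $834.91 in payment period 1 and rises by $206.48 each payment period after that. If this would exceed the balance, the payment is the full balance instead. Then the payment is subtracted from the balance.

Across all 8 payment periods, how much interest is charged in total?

$264.53

Payment period 1: $10,827.65 +$54.14 interest = $10,881.79; pay $834.91 → $10,046.88
Payment period 2: $10,046.88 +$50.23 interest = $10,097.11; pay $1,041.39 → $9,055.72
Payment period 3: $9,055.72 +$45.28 interest = $9,101.00; pay $1,247.87 → $7,853.13
Payment period 4: $7,853.13 +$39.27 interest = $7,892.40; pay $1,454.35 → $6,438.05
Payment period 5: $6,438.05 +$32.19 interest = $6,470.24; pay $1,660.83 → $4,809.41
Payment period 6: $4,809.41 +$24.05 interest = $4,833.46; pay $1,867.31 → $2,966.15
Payment period 7: $2,966.15 +$14.83 interest = $2,980.98; pay $2,073.79 → $907.19
Payment period 8: $907.19 +$4.54 interest = $911.73; pay $911.73 → $0.00
Total interest: $54.14 + $50.23 + $45.28 + $39.27 + $32.19 + $24.05 + $14.83 + $4.54 = $264.53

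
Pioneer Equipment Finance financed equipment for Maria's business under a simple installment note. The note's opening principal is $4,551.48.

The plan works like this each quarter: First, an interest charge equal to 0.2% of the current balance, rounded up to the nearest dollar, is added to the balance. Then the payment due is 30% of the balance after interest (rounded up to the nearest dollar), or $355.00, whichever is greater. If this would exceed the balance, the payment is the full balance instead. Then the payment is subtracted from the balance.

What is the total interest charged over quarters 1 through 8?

$33.00

Quarter 1: opening $4,551.48; interest $10.00 → $4,561.48; payment $1,369.00; balance $3,192.48
Quarter 2: opening $3,192.48; interest $7.00 → $3,199.48; payment $960.00; balance $2,239.48
Quarter 3: opening $2,239.48; interest $5.00 → $2,244.48; payment $674.00; balance $1,570.48
Quarter 4: opening $1,570.48; interest $4.00 → $1,574.48; payment $473.00; balance $1,101.48
Quarter 5: opening $1,101.48; interest $3.00 → $1,104.48; payment $355.00; balance $749.48
Quarter 6: opening $749.48; interest $2.00 → $751.48; payment $355.00; balance $396.48
Quarter 7: opening $396.48; interest $1.00 → $397.48; payment $355.00; balance $42.48
Quarter 8: opening $42.48; interest $1.00 → $43.48; payment $43.48; balance $0.00
Total interest: $10.00 + $7.00 + $5.00 + $4.00 + $3.00 + $2.00 + $1.00 + $1.00 = $33.00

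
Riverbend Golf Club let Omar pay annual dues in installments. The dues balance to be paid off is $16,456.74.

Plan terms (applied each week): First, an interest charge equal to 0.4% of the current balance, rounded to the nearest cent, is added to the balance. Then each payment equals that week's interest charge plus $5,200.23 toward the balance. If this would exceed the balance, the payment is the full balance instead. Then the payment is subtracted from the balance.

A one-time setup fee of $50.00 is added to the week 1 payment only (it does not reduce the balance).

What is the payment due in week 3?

Week 1: opening $16,456.74; interest $65.83 → $16,522.57; payment $5,266.06 (+ $50.00 fee); balance $11,256.51
Week 2: opening $11,256.51; interest $45.03 → $11,301.54; payment $5,245.26; balance $6,056.28
Week 3: opening $6,056.28; interest $24.23 → $6,080.51; payment $5,224.46; balance $856.05

$5,224.46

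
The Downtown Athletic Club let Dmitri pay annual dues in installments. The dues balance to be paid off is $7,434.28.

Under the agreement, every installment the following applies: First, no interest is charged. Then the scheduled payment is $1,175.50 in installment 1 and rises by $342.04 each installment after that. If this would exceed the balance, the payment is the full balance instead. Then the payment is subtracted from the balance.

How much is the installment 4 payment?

$2,201.62

# | Opening | Payment | End bal
1 | $7,434.28 | $1,175.50 | $6,258.78
2 | $6,258.78 | $1,517.54 | $4,741.24
3 | $4,741.24 | $1,859.58 | $2,881.66
4 | $2,881.66 | $2,201.62 | $680.04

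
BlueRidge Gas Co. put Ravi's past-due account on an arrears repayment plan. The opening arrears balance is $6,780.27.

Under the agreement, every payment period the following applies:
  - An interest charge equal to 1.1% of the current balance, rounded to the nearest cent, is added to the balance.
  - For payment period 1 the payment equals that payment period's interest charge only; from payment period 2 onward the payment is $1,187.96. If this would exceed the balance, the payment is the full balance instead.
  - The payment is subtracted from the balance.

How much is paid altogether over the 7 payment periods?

$7,115.93

Payment period 1: opening $6,780.27; interest $74.58 → $6,854.85; payment $74.58; balance $6,780.27
Payment period 2: opening $6,780.27; interest $74.58 → $6,854.85; payment $1,187.96; balance $5,666.89
Payment period 3: opening $5,666.89; interest $62.34 → $5,729.23; payment $1,187.96; balance $4,541.27
Payment period 4: opening $4,541.27; interest $49.95 → $4,591.22; payment $1,187.96; balance $3,403.26
Payment period 5: opening $3,403.26; interest $37.44 → $3,440.70; payment $1,187.96; balance $2,252.74
Payment period 6: opening $2,252.74; interest $24.78 → $2,277.52; payment $1,187.96; balance $1,089.56
Payment period 7: opening $1,089.56; interest $11.99 → $1,101.55; payment $1,101.55; balance $0.00
Total paid: $7,115.93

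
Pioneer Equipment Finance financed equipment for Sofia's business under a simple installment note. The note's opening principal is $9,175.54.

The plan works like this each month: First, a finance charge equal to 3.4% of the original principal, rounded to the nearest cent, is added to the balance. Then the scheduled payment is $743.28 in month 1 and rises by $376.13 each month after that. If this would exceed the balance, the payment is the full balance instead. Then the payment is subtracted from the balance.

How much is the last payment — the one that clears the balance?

Month 1: opening $9,175.54; interest $311.97 → $9,487.51; payment $743.28; balance $8,744.23
Month 2: opening $8,744.23; interest $311.97 → $9,056.20; payment $1,119.41; balance $7,936.79
Month 3: opening $7,936.79; interest $311.97 → $8,248.76; payment $1,495.54; balance $6,753.22
Month 4: opening $6,753.22; interest $311.97 → $7,065.19; payment $1,871.67; balance $5,193.52
Month 5: opening $5,193.52; interest $311.97 → $5,505.49; payment $2,247.80; balance $3,257.69
Month 6: opening $3,257.69; interest $311.97 → $3,569.66; payment $2,623.93; balance $945.73
Month 7: opening $945.73; interest $311.97 → $1,257.70; payment $1,257.70; balance $0.00

$1,257.70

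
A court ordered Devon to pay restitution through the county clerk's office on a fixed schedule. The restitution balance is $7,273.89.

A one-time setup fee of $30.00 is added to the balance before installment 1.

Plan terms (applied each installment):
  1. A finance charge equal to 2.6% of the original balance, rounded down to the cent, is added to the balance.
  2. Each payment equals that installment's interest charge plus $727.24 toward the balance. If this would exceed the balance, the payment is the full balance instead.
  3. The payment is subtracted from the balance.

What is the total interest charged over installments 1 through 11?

Installment 1: $7,303.89 +$189.12 interest = $7,493.01; pay $916.36 → $6,576.65
Installment 2: $6,576.65 +$189.12 interest = $6,765.77; pay $916.36 → $5,849.41
Installment 3: $5,849.41 +$189.12 interest = $6,038.53; pay $916.36 → $5,122.17
Installment 4: $5,122.17 +$189.12 interest = $5,311.29; pay $916.36 → $4,394.93
Installment 5: $4,394.93 +$189.12 interest = $4,584.05; pay $916.36 → $3,667.69
Installment 6: $3,667.69 +$189.12 interest = $3,856.81; pay $916.36 → $2,940.45
Installment 7: $2,940.45 +$189.12 interest = $3,129.57; pay $916.36 → $2,213.21
Installment 8: $2,213.21 +$189.12 interest = $2,402.33; pay $916.36 → $1,485.97
Installment 9: $1,485.97 +$189.12 interest = $1,675.09; pay $916.36 → $758.73
Installment 10: $758.73 +$189.12 interest = $947.85; pay $916.36 → $31.49
Installment 11: $31.49 +$189.12 interest = $220.61; pay $220.61 → $0.00
Total interest: $189.12 + $189.12 + $189.12 + $189.12 + $189.12 + $189.12 + $189.12 + $189.12 + $189.12 + $189.12 + $189.12 = $2,080.32

$2,080.32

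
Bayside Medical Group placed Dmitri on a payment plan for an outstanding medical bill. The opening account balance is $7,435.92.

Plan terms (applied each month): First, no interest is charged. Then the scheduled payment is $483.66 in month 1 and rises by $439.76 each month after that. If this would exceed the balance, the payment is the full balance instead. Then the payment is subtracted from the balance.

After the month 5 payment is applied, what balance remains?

$620.02

Month 1: opening $7,435.92; payment $483.66; balance $6,952.26
Month 2: opening $6,952.26; payment $923.42; balance $6,028.84
Month 3: opening $6,028.84; payment $1,363.18; balance $4,665.66
Month 4: opening $4,665.66; payment $1,802.94; balance $2,862.72
Month 5: opening $2,862.72; payment $2,242.70; balance $620.02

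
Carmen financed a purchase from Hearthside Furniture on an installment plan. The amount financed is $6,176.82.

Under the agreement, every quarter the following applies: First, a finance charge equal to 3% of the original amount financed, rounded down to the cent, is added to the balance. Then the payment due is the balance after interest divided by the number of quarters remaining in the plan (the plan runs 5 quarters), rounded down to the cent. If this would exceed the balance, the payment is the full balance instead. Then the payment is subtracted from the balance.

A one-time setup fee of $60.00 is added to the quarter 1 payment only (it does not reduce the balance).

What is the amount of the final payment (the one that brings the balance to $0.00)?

Quarter 1: $6,176.82 +$185.30 interest = $6,362.12; pay $1,272.42 (+ $60.00 fee) → $5,089.70
Quarter 2: $5,089.70 +$185.30 interest = $5,275.00; pay $1,318.75 → $3,956.25
Quarter 3: $3,956.25 +$185.30 interest = $4,141.55; pay $1,380.51 → $2,761.04
Quarter 4: $2,761.04 +$185.30 interest = $2,946.34; pay $1,473.17 → $1,473.17
Quarter 5: $1,473.17 +$185.30 interest = $1,658.47; pay $1,658.47 → $0.00

$1,658.47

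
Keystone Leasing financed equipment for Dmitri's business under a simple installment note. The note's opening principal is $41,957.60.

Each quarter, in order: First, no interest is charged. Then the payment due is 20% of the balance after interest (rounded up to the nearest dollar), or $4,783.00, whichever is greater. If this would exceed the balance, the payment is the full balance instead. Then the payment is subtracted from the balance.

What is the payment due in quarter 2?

Quarter 1: opening $41,957.60; payment $8,392.00; balance $33,565.60
Quarter 2: opening $33,565.60; payment $6,714.00; balance $26,851.60

$6,714.00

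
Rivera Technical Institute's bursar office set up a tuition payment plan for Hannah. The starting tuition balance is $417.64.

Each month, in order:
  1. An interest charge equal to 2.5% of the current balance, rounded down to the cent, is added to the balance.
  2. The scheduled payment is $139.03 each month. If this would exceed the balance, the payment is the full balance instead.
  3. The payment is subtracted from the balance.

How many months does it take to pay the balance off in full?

4

Month 1: $417.64 +$10.44 interest = $428.08; pay $139.03 → $289.05
Month 2: $289.05 +$7.22 interest = $296.27; pay $139.03 → $157.24
Month 3: $157.24 +$3.93 interest = $161.17; pay $139.03 → $22.14
Month 4: $22.14 +$0.55 interest = $22.69; pay $22.69 → $0.00
Balance reaches $0.00 in month 4.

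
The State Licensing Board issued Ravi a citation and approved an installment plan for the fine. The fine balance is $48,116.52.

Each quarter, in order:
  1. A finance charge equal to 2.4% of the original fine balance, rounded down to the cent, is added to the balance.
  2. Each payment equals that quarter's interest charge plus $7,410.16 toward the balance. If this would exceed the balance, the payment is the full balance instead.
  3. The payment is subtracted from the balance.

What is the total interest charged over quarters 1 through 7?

Quarter 1: $48,116.52 +$1,154.79 interest = $49,271.31; pay $8,564.95 → $40,706.36
Quarter 2: $40,706.36 +$1,154.79 interest = $41,861.15; pay $8,564.95 → $33,296.20
Quarter 3: $33,296.20 +$1,154.79 interest = $34,450.99; pay $8,564.95 → $25,886.04
Quarter 4: $25,886.04 +$1,154.79 interest = $27,040.83; pay $8,564.95 → $18,475.88
Quarter 5: $18,475.88 +$1,154.79 interest = $19,630.67; pay $8,564.95 → $11,065.72
Quarter 6: $11,065.72 +$1,154.79 interest = $12,220.51; pay $8,564.95 → $3,655.56
Quarter 7: $3,655.56 +$1,154.79 interest = $4,810.35; pay $4,810.35 → $0.00
Total interest: $1,154.79 + $1,154.79 + $1,154.79 + $1,154.79 + $1,154.79 + $1,154.79 + $1,154.79 = $8,083.53

$8,083.53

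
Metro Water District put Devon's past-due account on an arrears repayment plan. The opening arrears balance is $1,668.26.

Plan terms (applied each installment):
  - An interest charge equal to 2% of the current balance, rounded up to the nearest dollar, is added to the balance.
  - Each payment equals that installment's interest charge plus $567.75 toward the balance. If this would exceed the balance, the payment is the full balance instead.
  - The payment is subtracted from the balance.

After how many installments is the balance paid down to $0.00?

3

Installment 1: opening $1,668.26; interest $34.00 → $1,702.26; payment $601.75; balance $1,100.51
Installment 2: opening $1,100.51; interest $23.00 → $1,123.51; payment $590.75; balance $532.76
Installment 3: opening $532.76; interest $11.00 → $543.76; payment $543.76; balance $0.00
Balance reaches $0.00 in installment 3.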